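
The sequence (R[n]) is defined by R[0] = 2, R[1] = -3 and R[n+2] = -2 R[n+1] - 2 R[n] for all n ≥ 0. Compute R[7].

R[2] = -2(-3) - 2(2) = 2
R[3] = -2(2) - 2(-3) = 2
R[4] = -2(2) - 2(2) = -8
R[5] = -2(-8) - 2(2) = 12
R[6] = -2(12) - 2(-8) = -8
R[7] = -2(-8) - 2(12) = -8

-8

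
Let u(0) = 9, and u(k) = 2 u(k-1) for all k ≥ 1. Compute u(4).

144

u(1) = 2(9) = 18
u(2) = 2(18) = 36
u(3) = 2(36) = 72
u(4) = 2(72) = 144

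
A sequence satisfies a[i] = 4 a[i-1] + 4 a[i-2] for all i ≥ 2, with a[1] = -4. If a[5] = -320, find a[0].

4

Let a[0] = v.
a[2] = -16 + 4v
a[3] = -80 + 16v
a[4] = -384 + 80v
a[5] = -1856 + 384v
So -1856 + 384v = -320, giving v = 4.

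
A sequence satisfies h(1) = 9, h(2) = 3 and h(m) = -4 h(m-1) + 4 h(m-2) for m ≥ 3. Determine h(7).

9984

h(3) = -4*3 + 4*9 = 24
h(4) = -4*24 + 4*3 = -84
h(5) = -4*(-84) + 4*24 = 432
h(6) = -4*432 + 4*(-84) = -2064
h(7) = -4*(-2064) + 4*432 = 9984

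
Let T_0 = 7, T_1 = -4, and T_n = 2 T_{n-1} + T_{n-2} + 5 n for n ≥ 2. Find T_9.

T_2 = 2*(-4) + 7 + 10 = 9
T_3 = 2*9 + (-4) + 15 = 29
T_4 = 2*29 + 9 + 20 = 87
T_5 = 2*87 + 29 + 25 = 228
T_6 = 2*228 + 87 + 30 = 573
T_7 = 2*573 + 228 + 35 = 1409
T_8 = 2*1409 + 573 + 40 = 3431
T_9 = 2*3431 + 1409 + 45 = 8316

8316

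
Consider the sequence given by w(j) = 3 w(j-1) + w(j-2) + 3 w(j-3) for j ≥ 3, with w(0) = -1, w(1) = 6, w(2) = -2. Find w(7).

w(3) = 3(-2) + 6 + 3(-1) = -3
w(4) = 3(-3) + (-2) + 3(6) = 7
w(5) = 3(7) + (-3) + 3(-2) = 12
w(6) = 3(12) + 7 + 3(-3) = 34
w(7) = 3(34) + 12 + 3(7) = 135

135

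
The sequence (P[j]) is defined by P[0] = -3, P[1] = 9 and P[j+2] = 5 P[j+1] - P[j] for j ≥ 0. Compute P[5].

P[2] = 5(9) - (-3) = 48
P[3] = 5(48) - 9 = 231
P[4] = 5(231) - 48 = 1107
P[5] = 5(1107) - 231 = 5304

5304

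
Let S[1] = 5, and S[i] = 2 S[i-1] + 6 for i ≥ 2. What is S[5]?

170

S[2] = 2*5 + 6 = 16
S[3] = 2*16 + 6 = 38
S[4] = 2*38 + 6 = 82
S[5] = 2*82 + 6 = 170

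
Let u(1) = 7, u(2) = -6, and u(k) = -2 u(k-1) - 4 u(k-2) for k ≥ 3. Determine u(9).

u(3) = -2(-6) - 4(7) = -16
u(4) = -2(-16) - 4(-6) = 56
u(5) = -2(56) - 4(-16) = -48
u(6) = -2(-48) - 4(56) = -128
u(7) = -2(-128) - 4(-48) = 448
u(8) = -2(448) - 4(-128) = -384
u(9) = -2(-384) - 4(448) = -1024

-1024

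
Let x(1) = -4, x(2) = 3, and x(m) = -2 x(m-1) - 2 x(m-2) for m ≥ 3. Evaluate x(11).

x(3) = -2·3 - 2·(-4) = 2
x(4) = -2·2 - 2·3 = -10
x(5) = -2·(-10) - 2·2 = 16
x(6) = -2·16 - 2·(-10) = -12
x(7) = -2·(-12) - 2·16 = -8
x(8) = -2·(-8) - 2·(-12) = 40
x(9) = -2·40 - 2·(-8) = -64
x(10) = -2·(-64) - 2·40 = 48
x(11) = -2·48 - 2·(-64) = 32

32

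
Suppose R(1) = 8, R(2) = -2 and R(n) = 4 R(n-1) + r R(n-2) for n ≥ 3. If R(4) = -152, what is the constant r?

R(3) = -8 + 8r
R(4) = -32 + 30r
So -32 + 30r = -152, giving r = -4.

-4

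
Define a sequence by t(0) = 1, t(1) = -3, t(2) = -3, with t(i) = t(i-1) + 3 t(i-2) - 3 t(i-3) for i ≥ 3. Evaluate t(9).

t(3) = (-3) + 3·(-3) - 3·1 = -15
t(4) = (-15) + 3·(-3) - 3·(-3) = -15
t(5) = (-15) + 3·(-15) - 3·(-3) = -51
t(6) = (-51) + 3·(-15) - 3·(-15) = -51
t(7) = (-51) + 3·(-51) - 3·(-15) = -159
t(8) = (-159) + 3·(-51) - 3·(-51) = -159
t(9) = (-159) + 3·(-159) - 3·(-51) = -483

-483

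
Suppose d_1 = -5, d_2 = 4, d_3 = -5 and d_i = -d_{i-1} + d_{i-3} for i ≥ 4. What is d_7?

9

d_4 = -(-5) + (-5) = 0
d_5 = -0 + 4 = 4
d_6 = -4 + (-5) = -9
d_7 = -(-9) + 0 = 9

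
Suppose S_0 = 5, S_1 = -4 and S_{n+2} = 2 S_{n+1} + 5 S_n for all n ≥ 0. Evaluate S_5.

296

S_2 = 2*(-4) + 5*5 = 17
S_3 = 2*17 + 5*(-4) = 14
S_4 = 2*14 + 5*17 = 113
S_5 = 2*113 + 5*14 = 296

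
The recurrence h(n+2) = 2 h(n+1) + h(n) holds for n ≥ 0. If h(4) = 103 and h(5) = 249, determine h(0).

Rearranging, h(n-2) = h(n) - 2 h(n-1).
h(3) = 249 - 2·103 = 43
h(2) = 103 - 2·43 = 17
h(1) = 43 - 2·17 = 9
h(0) = 17 - 2·9 = -1

-1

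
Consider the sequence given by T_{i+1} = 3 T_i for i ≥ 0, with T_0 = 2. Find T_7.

4374

T_1 = 3*2 = 6
T_2 = 3*6 = 18
T_3 = 3*18 = 54
T_4 = 3*54 = 162
T_5 = 3*162 = 486
T_6 = 3*486 = 1458
T_7 = 3*1458 = 4374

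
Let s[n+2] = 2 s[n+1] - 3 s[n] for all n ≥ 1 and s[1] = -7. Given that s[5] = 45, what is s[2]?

Let s[2] = z.
s[3] = 21 + 2z
s[4] = 42 + z
s[5] = 21 - 4z
So 21 - 4z = 45, giving z = -6.

-6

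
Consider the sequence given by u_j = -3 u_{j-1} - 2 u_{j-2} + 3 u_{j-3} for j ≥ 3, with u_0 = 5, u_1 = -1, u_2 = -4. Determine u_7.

233

u_3 = -3·(-4) - 2·(-1) + 3·5 = 29
u_4 = -3·29 - 2·(-4) + 3·(-1) = -82
u_5 = -3·(-82) - 2·29 + 3·(-4) = 176
u_6 = -3·176 - 2·(-82) + 3·29 = -277
u_7 = -3·(-277) - 2·176 + 3·(-82) = 233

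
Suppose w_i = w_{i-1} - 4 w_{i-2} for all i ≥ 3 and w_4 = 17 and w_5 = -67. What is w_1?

-5

Rearranging, w_{i-2} = (w_i - w_{i-1}) / -4.
w_3 = (-67 - 17) / -4 = -84/-4 = 21
w_2 = (17 - 21) / -4 = -4/-4 = 1
w_1 = (21 - 1) / -4 = 20/-4 = -5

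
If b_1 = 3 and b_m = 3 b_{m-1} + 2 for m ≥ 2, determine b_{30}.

The fixed point is 2/(1 - 3) = -1, so b_m + 1 = 3(b_{m-1} + 1).
Hence b_m = 4·3^{m-1} - 1.
b_{30} = 4·3^{29} - 1 = 4·68630377364883 - 1 = 274521509459531.

274521509459531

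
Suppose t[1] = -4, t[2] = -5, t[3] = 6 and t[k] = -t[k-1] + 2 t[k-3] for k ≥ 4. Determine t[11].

132

t[4] = -6 + 2(-4) = -14
t[5] = -(-14) + 2(-5) = 4
t[6] = -4 + 2(6) = 8
t[7] = -8 + 2(-14) = -36
t[8] = -(-36) + 2(4) = 44
t[9] = -44 + 2(8) = -28
t[10] = -(-28) + 2(-36) = -44
t[11] = -(-44) + 2(44) = 132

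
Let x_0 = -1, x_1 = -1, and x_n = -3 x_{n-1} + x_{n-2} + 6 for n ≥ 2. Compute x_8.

8216

x_2 = -3·(-1) + (-1) + 6 = 8
x_3 = -3·8 + (-1) + 6 = -19
x_4 = -3·(-19) + 8 + 6 = 71
x_5 = -3·71 + (-19) + 6 = -226
x_6 = -3·(-226) + 71 + 6 = 755
x_7 = -3·755 + (-226) + 6 = -2485
x_8 = -3·(-2485) + 755 + 6 = 8216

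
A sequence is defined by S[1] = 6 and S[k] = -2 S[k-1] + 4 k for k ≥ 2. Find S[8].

S[2] = -2·6 + 8 = -4
S[3] = -2·(-4) + 12 = 20
S[4] = -2·20 + 16 = -24
S[5] = -2·(-24) + 20 = 68
S[6] = -2·68 + 24 = -112
S[7] = -2·(-112) + 28 = 252
S[8] = -2·252 + 32 = -472

-472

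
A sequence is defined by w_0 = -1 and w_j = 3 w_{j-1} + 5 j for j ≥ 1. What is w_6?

1986

w_1 = 3·(-1) + 5 = 2
w_2 = 3·2 + 10 = 16
w_3 = 3·16 + 15 = 63
w_4 = 3·63 + 20 = 209
w_5 = 3·209 + 25 = 652
w_6 = 3·652 + 30 = 1986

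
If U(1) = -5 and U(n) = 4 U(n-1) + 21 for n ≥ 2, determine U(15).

The fixed point is 21/(1 - 4) = -7, so U(n) + 7 = 4(U(n-1) + 7).
Hence U(n) = 2·4^{n-1} - 7.
U(15) = 2·4^{14} - 7 = 2·268435456 - 7 = 536870905.

536870905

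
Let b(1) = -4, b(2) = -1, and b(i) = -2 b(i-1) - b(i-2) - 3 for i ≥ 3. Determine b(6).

-15

b(3) = -2·(-1) - (-4) - 3 = 3
b(4) = -2·3 - (-1) - 3 = -8
b(5) = -2·(-8) - 3 - 3 = 10
b(6) = -2·10 - (-8) - 3 = -15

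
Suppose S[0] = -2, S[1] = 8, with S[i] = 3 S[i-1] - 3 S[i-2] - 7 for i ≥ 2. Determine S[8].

S[2] = 3(8) - 3(-2) - 7 = 23
S[3] = 3(23) - 3(8) - 7 = 38
S[4] = 3(38) - 3(23) - 7 = 38
S[5] = 3(38) - 3(38) - 7 = -7
S[6] = 3(-7) - 3(38) - 7 = -142
S[7] = 3(-142) - 3(-7) - 7 = -412
S[8] = 3(-412) - 3(-142) - 7 = -817

-817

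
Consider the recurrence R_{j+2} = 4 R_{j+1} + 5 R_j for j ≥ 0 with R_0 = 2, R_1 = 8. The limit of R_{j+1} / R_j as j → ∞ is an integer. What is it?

5

The characteristic equation is r^2 - 4r - 5 = 0, which factors as (r - 5)(r + 1) = 0.
So the roots are 5 and -1. Since |5| > |-1| and the coefficient of 5^j is non-zero, the ratio tends to 5.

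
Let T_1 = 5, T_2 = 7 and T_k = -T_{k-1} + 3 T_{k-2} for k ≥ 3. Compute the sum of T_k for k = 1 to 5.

T_3 = -7 + 3(5) = 8
T_4 = -8 + 3(7) = 13
T_5 = -13 + 3(8) = 11
Sum = 5 + 7 + 8 + 13 + 11 = 44

44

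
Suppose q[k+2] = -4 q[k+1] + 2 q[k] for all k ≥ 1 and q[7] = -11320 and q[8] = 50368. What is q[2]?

4

Rearranging, q[k-2] = (q[k] + 4 q[k-1]) / 2.
q[6] = (50368 + 4*(-11320)) / 2 = 5088/2 = 2544
q[5] = (-11320 + 4*2544) / 2 = -1144/2 = -572
q[4] = (2544 + 4*(-572)) / 2 = 256/2 = 128
q[3] = (-572 + 4*128) / 2 = -60/2 = -30
q[2] = (128 + 4*(-30)) / 2 = 8/2 = 4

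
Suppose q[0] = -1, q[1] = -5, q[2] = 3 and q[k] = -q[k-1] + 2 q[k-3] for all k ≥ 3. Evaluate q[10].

q[3] = -3 + 2·(-1) = -5
q[4] = -(-5) + 2·(-5) = -5
q[5] = -(-5) + 2·3 = 11
q[6] = -11 + 2·(-5) = -21
q[7] = -(-21) + 2·(-5) = 11
q[8] = -11 + 2·11 = 11
q[9] = -11 + 2·(-21) = -53
q[10] = -(-53) + 2·11 = 75

75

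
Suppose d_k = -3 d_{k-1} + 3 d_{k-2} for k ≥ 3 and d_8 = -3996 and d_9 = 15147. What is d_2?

Rearranging, d_{k-2} = (d_k + 3 d_{k-1}) / 3.
d_7 = (15147 + 3(-3996)) / 3 = 3159/3 = 1053
d_6 = (-3996 + 3(1053)) / 3 = -837/3 = -279
d_5 = (1053 + 3(-279)) / 3 = 216/3 = 72
d_4 = (-279 + 3(72)) / 3 = -63/3 = -21
d_3 = (72 + 3(-21)) / 3 = 9/3 = 3
d_2 = (-21 + 3(3)) / 3 = -12/3 = -4

-4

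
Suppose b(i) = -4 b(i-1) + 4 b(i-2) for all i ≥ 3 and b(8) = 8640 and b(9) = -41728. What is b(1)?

Rearranging, b(i-2) = (b(i) + 4 b(i-1)) / 4.
b(7) = (-41728 + 4*8640) / 4 = -7168/4 = -1792
b(6) = (8640 + 4*(-1792)) / 4 = 1472/4 = 368
b(5) = (-1792 + 4*368) / 4 = -320/4 = -80
b(4) = (368 + 4*(-80)) / 4 = 48/4 = 12
b(3) = (-80 + 4*12) / 4 = -32/4 = -8
b(2) = (12 + 4*(-8)) / 4 = -20/4 = -5
b(1) = (-8 + 4*(-5)) / 4 = -28/4 = -7

-7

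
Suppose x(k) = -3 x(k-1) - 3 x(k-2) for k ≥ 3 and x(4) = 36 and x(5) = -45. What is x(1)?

-2

Rearranging, x(k-2) = (x(k) + 3 x(k-1)) / -3.
x(3) = (-45 + 3*36) / -3 = 63/-3 = -21
x(2) = (36 + 3*(-21)) / -3 = -27/-3 = 9
x(1) = (-21 + 3*9) / -3 = 6/-3 = -2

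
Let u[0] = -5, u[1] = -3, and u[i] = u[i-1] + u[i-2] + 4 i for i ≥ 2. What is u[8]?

u[2] = (-3) + (-5) + 8 = 0
u[3] = 0 + (-3) + 12 = 9
u[4] = 9 + 0 + 16 = 25
u[5] = 25 + 9 + 20 = 54
u[6] = 54 + 25 + 24 = 103
u[7] = 103 + 54 + 28 = 185
u[8] = 185 + 103 + 32 = 320

320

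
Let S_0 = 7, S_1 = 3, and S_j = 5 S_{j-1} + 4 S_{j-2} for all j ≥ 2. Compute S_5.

7443

S_2 = 5·3 + 4·7 = 43
S_3 = 5·43 + 4·3 = 227
S_4 = 5·227 + 4·43 = 1307
S_5 = 5·1307 + 4·227 = 7443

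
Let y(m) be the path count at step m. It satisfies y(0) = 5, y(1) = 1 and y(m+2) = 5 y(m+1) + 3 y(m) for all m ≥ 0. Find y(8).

y(2) = 5(1) + 3(5) = 20
y(3) = 5(20) + 3(1) = 103
y(4) = 5(103) + 3(20) = 575
y(5) = 5(575) + 3(103) = 3184
y(6) = 5(3184) + 3(575) = 17645
y(7) = 5(17645) + 3(3184) = 97777
y(8) = 5(97777) + 3(17645) = 541820

541820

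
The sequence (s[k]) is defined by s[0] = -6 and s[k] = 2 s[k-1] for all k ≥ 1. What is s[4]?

-96

s[1] = 2*(-6) = -12
s[2] = 2*(-12) = -24
s[3] = 2*(-24) = -48
s[4] = 2*(-48) = -96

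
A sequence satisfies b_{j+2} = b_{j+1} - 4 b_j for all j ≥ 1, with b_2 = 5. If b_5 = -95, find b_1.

Let b_1 = x.
b_3 = 5 - 4x
b_4 = -15 - 4x
b_5 = -35 + 12x
So -35 + 12x = -95, giving x = -5.

-5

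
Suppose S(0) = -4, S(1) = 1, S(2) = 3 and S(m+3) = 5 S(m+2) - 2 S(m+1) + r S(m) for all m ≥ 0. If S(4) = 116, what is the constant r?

S(3) = 13 - 4r
S(4) = 59 - 19r
So 59 - 19r = 116, giving r = -3.

-3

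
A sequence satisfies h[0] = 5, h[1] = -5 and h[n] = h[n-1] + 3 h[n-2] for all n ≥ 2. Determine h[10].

h[2] = (-5) + 3·5 = 10
h[3] = 10 + 3·(-5) = -5
h[4] = (-5) + 3·10 = 25
h[5] = 25 + 3·(-5) = 10
h[6] = 10 + 3·25 = 85
h[7] = 85 + 3·10 = 115
h[8] = 115 + 3·85 = 370
h[9] = 370 + 3·115 = 715
h[10] = 715 + 3·370 = 1825

1825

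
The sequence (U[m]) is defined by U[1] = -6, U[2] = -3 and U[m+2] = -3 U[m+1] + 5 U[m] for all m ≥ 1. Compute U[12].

5428983

U[3] = -3·(-3) + 5·(-6) = -21
U[4] = -3·(-21) + 5·(-3) = 48
U[5] = -3·48 + 5·(-21) = -249
U[6] = -3·(-249) + 5·48 = 987
U[7] = -3·987 + 5·(-249) = -4206
U[8] = -3·(-4206) + 5·987 = 17553
U[9] = -3·17553 + 5·(-4206) = -73689
U[10] = -3·(-73689) + 5·17553 = 308832
U[11] = -3·308832 + 5·(-73689) = -1294941
U[12] = -3·(-1294941) + 5·308832 = 5428983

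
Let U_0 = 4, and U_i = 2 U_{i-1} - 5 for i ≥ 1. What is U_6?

-59

U_1 = 2*4 - 5 = 3
U_2 = 2*3 - 5 = 1
U_3 = 2*1 - 5 = -3
U_4 = 2*(-3) - 5 = -11
U_5 = 2*(-11) - 5 = -27
U_6 = 2*(-27) - 5 = -59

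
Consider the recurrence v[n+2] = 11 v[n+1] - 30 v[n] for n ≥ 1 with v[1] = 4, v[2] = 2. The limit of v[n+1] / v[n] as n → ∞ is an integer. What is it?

The characteristic equation is r^2 - 11r + 30 = 0, which factors as (r - 6)(r - 5) = 0.
So the roots are 6 and 5. Since |6| > |5| and the coefficient of 6^n is non-zero, the ratio tends to 6.

6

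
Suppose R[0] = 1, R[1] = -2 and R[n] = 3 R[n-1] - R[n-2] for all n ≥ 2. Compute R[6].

-343

R[2] = 3*(-2) - 1 = -7
R[3] = 3*(-7) - (-2) = -19
R[4] = 3*(-19) - (-7) = -50
R[5] = 3*(-50) - (-19) = -131
R[6] = 3*(-131) - (-50) = -343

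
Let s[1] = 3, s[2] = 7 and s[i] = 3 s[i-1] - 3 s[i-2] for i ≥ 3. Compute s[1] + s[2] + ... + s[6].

28

s[3] = 3(7) - 3(3) = 12
s[4] = 3(12) - 3(7) = 15
s[5] = 3(15) - 3(12) = 9
s[6] = 3(9) - 3(15) = -18
Sum = 3 + 7 + 12 + 15 + 9 + (-18) = 28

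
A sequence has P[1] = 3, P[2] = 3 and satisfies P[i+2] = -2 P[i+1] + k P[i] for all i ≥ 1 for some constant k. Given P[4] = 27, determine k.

P[3] = -6 + 3k
P[4] = 12 - 3k
So 12 - 3k = 27, giving k = -5.

-5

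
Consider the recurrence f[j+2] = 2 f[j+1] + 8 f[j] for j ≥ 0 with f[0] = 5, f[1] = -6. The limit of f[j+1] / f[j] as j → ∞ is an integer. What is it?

4

The characteristic equation is r^2 - 2r - 8 = 0, which factors as (r - 4)(r + 2) = 0.
So the roots are 4 and -2. Since |4| > |-2| and the coefficient of 4^j is non-zero, the ratio tends to 4.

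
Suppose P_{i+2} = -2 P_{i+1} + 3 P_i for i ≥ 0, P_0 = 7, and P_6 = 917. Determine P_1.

2

Let P_1 = v.
P_2 = 21 - 2v
P_3 = -42 + 7v
P_4 = 147 - 20v
P_5 = -420 + 61v
P_6 = 1281 - 182v
So 1281 - 182v = 917, giving v = 2.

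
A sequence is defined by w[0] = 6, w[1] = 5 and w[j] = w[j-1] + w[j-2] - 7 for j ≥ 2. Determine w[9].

-82

w[2] = 5 + 6 - 7 = 4
w[3] = 4 + 5 - 7 = 2
w[4] = 2 + 4 - 7 = -1
w[5] = (-1) + 2 - 7 = -6
w[6] = (-6) + (-1) - 7 = -14
w[7] = (-14) + (-6) - 7 = -27
w[8] = (-27) + (-14) - 7 = -48
w[9] = (-48) + (-27) - 7 = -82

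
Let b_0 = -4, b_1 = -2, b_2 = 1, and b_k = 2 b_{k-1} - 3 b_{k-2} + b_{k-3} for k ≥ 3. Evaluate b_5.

b_3 = 2·1 - 3·(-2) + (-4) = 4
b_4 = 2·4 - 3·1 + (-2) = 3
b_5 = 2·3 - 3·4 + 1 = -5

-5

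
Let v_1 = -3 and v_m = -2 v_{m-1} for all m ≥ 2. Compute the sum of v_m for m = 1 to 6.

v_2 = -2*(-3) = 6
v_3 = -2*6 = -12
v_4 = -2*(-12) = 24
v_5 = -2*24 = -48
v_6 = -2*(-48) = 96
Sum = (-3) + 6 + (-12) + 24 + (-48) + 96 = 63

63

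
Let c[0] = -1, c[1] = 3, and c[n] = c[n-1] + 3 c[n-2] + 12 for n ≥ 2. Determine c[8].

2388

c[2] = 3 + 3·(-1) + 12 = 12
c[3] = 12 + 3·3 + 12 = 33
c[4] = 33 + 3·12 + 12 = 81
c[5] = 81 + 3·33 + 12 = 192
c[6] = 192 + 3·81 + 12 = 447
c[7] = 447 + 3·192 + 12 = 1035
c[8] = 1035 + 3·447 + 12 = 2388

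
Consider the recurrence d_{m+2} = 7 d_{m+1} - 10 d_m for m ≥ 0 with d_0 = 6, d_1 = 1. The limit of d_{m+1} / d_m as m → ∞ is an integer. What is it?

The characteristic equation is r^2 - 7r + 10 = 0, which factors as (r - 5)(r - 2) = 0.
So the roots are 5 and 2. Since |5| > |2| and the coefficient of 5^m is non-zero, the ratio tends to 5.

5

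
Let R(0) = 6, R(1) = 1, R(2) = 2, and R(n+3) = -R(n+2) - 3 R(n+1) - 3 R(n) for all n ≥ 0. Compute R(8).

R(3) = -2 - 3·1 - 3·6 = -23
R(4) = -(-23) - 3·2 - 3·1 = 14
R(5) = -14 - 3·(-23) - 3·2 = 49
R(6) = -49 - 3·14 - 3·(-23) = -22
R(7) = -(-22) - 3·49 - 3·14 = -167
R(8) = -(-167) - 3·(-22) - 3·49 = 86

86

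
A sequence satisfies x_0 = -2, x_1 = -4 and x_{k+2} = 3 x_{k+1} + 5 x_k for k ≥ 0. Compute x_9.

-474574

x_2 = 3(-4) + 5(-2) = -22
x_3 = 3(-22) + 5(-4) = -86
x_4 = 3(-86) + 5(-22) = -368
x_5 = 3(-368) + 5(-86) = -1534
x_6 = 3(-1534) + 5(-368) = -6442
x_7 = 3(-6442) + 5(-1534) = -26996
x_8 = 3(-26996) + 5(-6442) = -113198
x_9 = 3(-113198) + 5(-26996) = -474574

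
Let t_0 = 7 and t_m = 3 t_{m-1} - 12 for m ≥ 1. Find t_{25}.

The fixed point is -12/(1 - 3) = 6, so t_m - 6 = 3(t_{m-1} - 6).
Hence t_m = 1·3^m + 6.
t_{25} = 1·3^{25} + 6 = 1·847288609443 + 6 = 847288609449.

847288609449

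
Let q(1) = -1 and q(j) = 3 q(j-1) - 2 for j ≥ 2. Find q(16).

The fixed point is -2/(1 - 3) = 1, so q(j) - 1 = 3(q(j-1) - 1).
Hence q(j) = -2·3^{j-1} + 1.
q(16) = -2·3^{15} + 1 = -2·14348907 + 1 = -28697813.

-28697813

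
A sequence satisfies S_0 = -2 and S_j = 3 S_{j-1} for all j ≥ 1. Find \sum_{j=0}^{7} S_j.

S_1 = 3(-2) = -6
S_2 = 3(-6) = -18
S_3 = 3(-18) = -54
S_4 = 3(-54) = -162
S_5 = 3(-162) = -486
S_6 = 3(-486) = -1458
S_7 = 3(-1458) = -4374
Sum = (-2) + (-6) + (-18) + (-54) + (-162) + (-486) + (-1458) + (-4374) = -6560

-6560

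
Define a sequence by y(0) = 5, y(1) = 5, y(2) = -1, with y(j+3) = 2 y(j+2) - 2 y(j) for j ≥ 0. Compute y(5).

-66

y(3) = 2·(-1) - 2·5 = -12
y(4) = 2·(-12) - 2·5 = -34
y(5) = 2·(-34) - 2·(-1) = -66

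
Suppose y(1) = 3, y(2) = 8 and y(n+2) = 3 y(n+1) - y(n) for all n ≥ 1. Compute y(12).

121393

y(3) = 3(8) - 3 = 21
y(4) = 3(21) - 8 = 55
y(5) = 3(55) - 21 = 144
y(6) = 3(144) - 55 = 377
y(7) = 3(377) - 144 = 987
y(8) = 3(987) - 377 = 2584
y(9) = 3(2584) - 987 = 6765
y(10) = 3(6765) - 2584 = 17711
y(11) = 3(17711) - 6765 = 46368
y(12) = 3(46368) - 17711 = 121393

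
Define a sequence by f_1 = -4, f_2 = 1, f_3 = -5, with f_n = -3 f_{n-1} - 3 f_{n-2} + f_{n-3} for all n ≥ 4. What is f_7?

47

f_4 = -3(-5) - 3(1) + (-4) = 8
f_5 = -3(8) - 3(-5) + 1 = -8
f_6 = -3(-8) - 3(8) + (-5) = -5
f_7 = -3(-5) - 3(-8) + 8 = 47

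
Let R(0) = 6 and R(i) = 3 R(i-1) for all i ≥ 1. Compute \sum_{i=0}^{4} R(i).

R(1) = 3*6 = 18
R(2) = 3*18 = 54
R(3) = 3*54 = 162
R(4) = 3*162 = 486
Sum = 6 + 18 + 54 + 162 + 486 = 726

726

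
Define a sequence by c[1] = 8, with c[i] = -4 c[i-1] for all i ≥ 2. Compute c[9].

c[2] = -4(8) = -32
c[3] = -4(-32) = 128
c[4] = -4(128) = -512
c[5] = -4(-512) = 2048
c[6] = -4(2048) = -8192
c[7] = -4(-8192) = 32768
c[8] = -4(32768) = -131072
c[9] = -4(-131072) = 524288

524288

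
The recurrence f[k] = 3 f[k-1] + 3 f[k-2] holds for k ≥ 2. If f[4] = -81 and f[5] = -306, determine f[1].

-1

Rearranging, f[k-2] = (f[k] - 3 f[k-1]) / 3.
f[3] = (-306 - 3*(-81)) / 3 = -63/3 = -21
f[2] = (-81 - 3*(-21)) / 3 = -18/3 = -6
f[1] = (-21 - 3*(-6)) / 3 = -3/3 = -1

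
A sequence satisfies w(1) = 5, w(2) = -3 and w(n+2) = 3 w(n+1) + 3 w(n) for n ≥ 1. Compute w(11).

w(3) = 3·(-3) + 3·5 = 6
w(4) = 3·6 + 3·(-3) = 9
w(5) = 3·9 + 3·6 = 45
w(6) = 3·45 + 3·9 = 162
w(7) = 3·162 + 3·45 = 621
w(8) = 3·621 + 3·162 = 2349
w(9) = 3·2349 + 3·621 = 8910
w(10) = 3·8910 + 3·2349 = 33777
w(11) = 3·33777 + 3·8910 = 128061

128061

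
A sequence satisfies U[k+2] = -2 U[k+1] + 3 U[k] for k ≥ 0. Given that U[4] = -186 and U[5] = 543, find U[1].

3

Rearranging, U[k-2] = (U[k] + 2 U[k-1]) / 3.
U[3] = (543 + 2·(-186)) / 3 = 171/3 = 57
U[2] = (-186 + 2·57) / 3 = -72/3 = -24
U[1] = (57 + 2·(-24)) / 3 = 9/3 = 3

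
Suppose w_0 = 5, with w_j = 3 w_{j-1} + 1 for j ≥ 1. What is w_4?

w_1 = 3*5 + 1 = 16
w_2 = 3*16 + 1 = 49
w_3 = 3*49 + 1 = 148
w_4 = 3*148 + 1 = 445

445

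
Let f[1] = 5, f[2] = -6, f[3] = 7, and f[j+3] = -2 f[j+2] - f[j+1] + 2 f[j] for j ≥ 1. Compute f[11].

f[4] = -2(7) - (-6) + 2(5) = 2
f[5] = -2(2) - 7 + 2(-6) = -23
f[6] = -2(-23) - 2 + 2(7) = 58
f[7] = -2(58) - (-23) + 2(2) = -89
f[8] = -2(-89) - 58 + 2(-23) = 74
f[9] = -2(74) - (-89) + 2(58) = 57
f[10] = -2(57) - 74 + 2(-89) = -366
f[11] = -2(-366) - 57 + 2(74) = 823

823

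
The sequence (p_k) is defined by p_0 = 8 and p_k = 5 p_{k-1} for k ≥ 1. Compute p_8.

p_1 = 5·8 = 40
p_2 = 5·40 = 200
p_3 = 5·200 = 1000
p_4 = 5·1000 = 5000
p_5 = 5·5000 = 25000
p_6 = 5·25000 = 125000
p_7 = 5·125000 = 625000
p_8 = 5·625000 = 3125000

3125000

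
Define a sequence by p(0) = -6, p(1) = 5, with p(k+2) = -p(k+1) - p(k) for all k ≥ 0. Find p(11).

1

p(2) = -5 - (-6) = 1
p(3) = -1 - 5 = -6
p(4) = -(-6) - 1 = 5
p(5) = -5 - (-6) = 1
p(6) = -1 - 5 = -6
p(7) = -(-6) - 1 = 5
p(8) = -5 - (-6) = 1
p(9) = -1 - 5 = -6
p(10) = -(-6) - 1 = 5
p(11) = -5 - (-6) = 1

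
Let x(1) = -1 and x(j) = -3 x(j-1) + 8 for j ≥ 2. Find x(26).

The fixed point is 8/(1 + 3) = 2, so x(j) - 2 = -3(x(j-1) - 2).
Hence x(j) = -3·(-3)^{j-1} + 2.
x(26) = -3·(-3)^{25} + 2 = -3·-847288609443 + 2 = 2541865828331.

2541865828331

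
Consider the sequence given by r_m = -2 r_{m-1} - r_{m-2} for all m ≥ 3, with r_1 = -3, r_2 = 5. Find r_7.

-15

r_3 = -2*5 - (-3) = -7
r_4 = -2*(-7) - 5 = 9
r_5 = -2*9 - (-7) = -11
r_6 = -2*(-11) - 9 = 13
r_7 = -2*13 - (-11) = -15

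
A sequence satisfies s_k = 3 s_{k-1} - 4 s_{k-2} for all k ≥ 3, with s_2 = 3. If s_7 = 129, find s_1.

Let s_1 = y.
s_3 = 9 - 4y
s_4 = 15 - 12y
s_5 = 9 - 20y
s_6 = -33 - 12y
s_7 = -135 + 44y
So -135 + 44y = 129, giving y = 6.

6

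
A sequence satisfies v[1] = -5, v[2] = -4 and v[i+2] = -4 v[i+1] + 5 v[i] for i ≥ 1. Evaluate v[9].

-65109

v[3] = -4(-4) + 5(-5) = -9
v[4] = -4(-9) + 5(-4) = 16
v[5] = -4(16) + 5(-9) = -109
v[6] = -4(-109) + 5(16) = 516
v[7] = -4(516) + 5(-109) = -2609
v[8] = -4(-2609) + 5(516) = 13016
v[9] = -4(13016) + 5(-2609) = -65109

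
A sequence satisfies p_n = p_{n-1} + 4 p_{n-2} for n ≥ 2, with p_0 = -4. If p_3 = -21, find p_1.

-1

Let p_1 = w.
p_2 = -16 + w
p_3 = -16 + 5w
So -16 + 5w = -21, giving w = -1.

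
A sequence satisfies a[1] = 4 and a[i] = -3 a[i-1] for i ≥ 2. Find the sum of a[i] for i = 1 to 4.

a[2] = -3*4 = -12
a[3] = -3*(-12) = 36
a[4] = -3*36 = -108
Sum = 4 + (-12) + 36 + (-108) = -80

-80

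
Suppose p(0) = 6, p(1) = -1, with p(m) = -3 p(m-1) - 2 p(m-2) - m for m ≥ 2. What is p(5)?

165

p(2) = -3·(-1) - 2·6 - 2 = -11
p(3) = -3·(-11) - 2·(-1) - 3 = 32
p(4) = -3·32 - 2·(-11) - 4 = -78
p(5) = -3·(-78) - 2·32 - 5 = 165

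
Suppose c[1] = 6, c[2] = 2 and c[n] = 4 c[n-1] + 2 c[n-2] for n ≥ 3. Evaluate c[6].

c[3] = 4(2) + 2(6) = 20
c[4] = 4(20) + 2(2) = 84
c[5] = 4(84) + 2(20) = 376
c[6] = 4(376) + 2(84) = 1672

1672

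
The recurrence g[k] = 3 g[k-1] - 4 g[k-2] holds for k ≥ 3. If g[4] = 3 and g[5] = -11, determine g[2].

3

Rearranging, g[k-2] = (g[k] - 3 g[k-1]) / -4.
g[3] = (-11 - 3·3) / -4 = -20/-4 = 5
g[2] = (3 - 3·5) / -4 = -12/-4 = 3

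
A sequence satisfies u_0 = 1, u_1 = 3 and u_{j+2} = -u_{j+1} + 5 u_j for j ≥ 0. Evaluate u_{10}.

u_2 = -3 + 5(1) = 2
u_3 = -2 + 5(3) = 13
u_4 = -13 + 5(2) = -3
u_5 = -(-3) + 5(13) = 68
u_6 = -68 + 5(-3) = -83
u_7 = -(-83) + 5(68) = 423
u_8 = -423 + 5(-83) = -838
u_9 = -(-838) + 5(423) = 2953
u_{10} = -2953 + 5(-838) = -7143

-7143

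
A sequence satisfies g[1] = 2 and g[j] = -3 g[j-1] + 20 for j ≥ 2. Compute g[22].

The fixed point is 20/(1 + 3) = 5, so g[j] - 5 = -3(g[j-1] - 5).
Hence g[j] = -3·(-3)^{j-1} + 5.
g[22] = -3·(-3)^{21} + 5 = -3·-10460353203 + 5 = 31381059614.

31381059614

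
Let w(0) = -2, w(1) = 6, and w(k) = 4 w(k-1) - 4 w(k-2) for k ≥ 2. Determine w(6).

w(2) = 4(6) - 4(-2) = 32
w(3) = 4(32) - 4(6) = 104
w(4) = 4(104) - 4(32) = 288
w(5) = 4(288) - 4(104) = 736
w(6) = 4(736) - 4(288) = 1792

1792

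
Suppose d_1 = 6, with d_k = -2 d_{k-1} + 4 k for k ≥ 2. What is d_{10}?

d_2 = -2*6 + 8 = -4
d_3 = -2*(-4) + 12 = 20
d_4 = -2*20 + 16 = -24
d_5 = -2*(-24) + 20 = 68
d_6 = -2*68 + 24 = -112
d_7 = -2*(-112) + 28 = 252
d_8 = -2*252 + 32 = -472
d_9 = -2*(-472) + 36 = 980
d_{10} = -2*980 + 40 = -1920

-1920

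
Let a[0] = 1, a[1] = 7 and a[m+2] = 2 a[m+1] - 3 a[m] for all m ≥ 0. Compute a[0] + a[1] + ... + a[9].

704

a[2] = 2·7 - 3·1 = 11
a[3] = 2·11 - 3·7 = 1
a[4] = 2·1 - 3·11 = -31
a[5] = 2·(-31) - 3·1 = -65
a[6] = 2·(-65) - 3·(-31) = -37
a[7] = 2·(-37) - 3·(-65) = 121
a[8] = 2·121 - 3·(-37) = 353
a[9] = 2·353 - 3·121 = 343
Sum = 1 + 7 + 11 + 1 + (-31) + (-65) + (-37) + 121 + 353 + 343 = 704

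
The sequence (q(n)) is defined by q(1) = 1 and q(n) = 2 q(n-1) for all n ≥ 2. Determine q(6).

32

q(2) = 2(1) = 2
q(3) = 2(2) = 4
q(4) = 2(4) = 8
q(5) = 2(8) = 16
q(6) = 2(16) = 32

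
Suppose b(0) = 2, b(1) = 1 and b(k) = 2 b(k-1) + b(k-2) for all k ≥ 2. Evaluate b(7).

b(2) = 2·1 + 2 = 4
b(3) = 2·4 + 1 = 9
b(4) = 2·9 + 4 = 22
b(5) = 2·22 + 9 = 53
b(6) = 2·53 + 22 = 128
b(7) = 2·128 + 53 = 309

309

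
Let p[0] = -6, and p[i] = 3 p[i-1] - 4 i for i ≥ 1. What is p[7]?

p[1] = 3(-6) - 4 = -22
p[2] = 3(-22) - 8 = -74
p[3] = 3(-74) - 12 = -234
p[4] = 3(-234) - 16 = -718
p[5] = 3(-718) - 20 = -2174
p[6] = 3(-2174) - 24 = -6546
p[7] = 3(-6546) - 28 = -19666

-19666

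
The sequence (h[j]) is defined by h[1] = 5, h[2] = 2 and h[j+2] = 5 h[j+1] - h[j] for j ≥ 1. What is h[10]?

h[3] = 5(2) - 5 = 5
h[4] = 5(5) - 2 = 23
h[5] = 5(23) - 5 = 110
h[6] = 5(110) - 23 = 527
h[7] = 5(527) - 110 = 2525
h[8] = 5(2525) - 527 = 12098
h[9] = 5(12098) - 2525 = 57965
h[10] = 5(57965) - 12098 = 277727

277727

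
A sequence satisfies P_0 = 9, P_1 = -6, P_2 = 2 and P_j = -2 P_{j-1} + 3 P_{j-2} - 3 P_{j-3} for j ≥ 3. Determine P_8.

P_3 = -2·2 + 3·(-6) - 3·9 = -49
P_4 = -2·(-49) + 3·2 - 3·(-6) = 122
P_5 = -2·122 + 3·(-49) - 3·2 = -397
P_6 = -2·(-397) + 3·122 - 3·(-49) = 1307
P_7 = -2·1307 + 3·(-397) - 3·122 = -4171
P_8 = -2·(-4171) + 3·1307 - 3·(-397) = 13454

13454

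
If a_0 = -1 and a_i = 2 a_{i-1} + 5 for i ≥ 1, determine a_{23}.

33554427

The fixed point is 5/(1 - 2) = -5, so a_i + 5 = 2(a_{i-1} + 5).
Hence a_i = 4·2^i - 5.
a_{23} = 4·2^{23} - 5 = 4·8388608 - 5 = 33554427.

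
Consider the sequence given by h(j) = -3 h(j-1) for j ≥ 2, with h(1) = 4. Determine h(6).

h(2) = -3(4) = -12
h(3) = -3(-12) = 36
h(4) = -3(36) = -108
h(5) = -3(-108) = 324
h(6) = -3(324) = -972

-972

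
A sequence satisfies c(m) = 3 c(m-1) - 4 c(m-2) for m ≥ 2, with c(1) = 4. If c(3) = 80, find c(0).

-5

Let c(0) = y.
c(2) = 12 - 4y
c(3) = 20 - 12y
So 20 - 12y = 80, giving y = -5.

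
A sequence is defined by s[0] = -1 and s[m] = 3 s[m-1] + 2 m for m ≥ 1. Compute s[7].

1085

s[1] = 3*(-1) + 2 = -1
s[2] = 3*(-1) + 4 = 1
s[3] = 3*1 + 6 = 9
s[4] = 3*9 + 8 = 35
s[5] = 3*35 + 10 = 115
s[6] = 3*115 + 12 = 357
s[7] = 3*357 + 14 = 1085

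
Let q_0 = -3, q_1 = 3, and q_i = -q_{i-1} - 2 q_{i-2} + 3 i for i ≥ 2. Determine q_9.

9

q_2 = -3 - 2·(-3) + 6 = 9
q_3 = -9 - 2·3 + 9 = -6
q_4 = -(-6) - 2·9 + 12 = 0
q_5 = -0 - 2·(-6) + 15 = 27
q_6 = -27 - 2·0 + 18 = -9
q_7 = -(-9) - 2·27 + 21 = -24
q_8 = -(-24) - 2·(-9) + 24 = 66
q_9 = -66 - 2·(-24) + 27 = 9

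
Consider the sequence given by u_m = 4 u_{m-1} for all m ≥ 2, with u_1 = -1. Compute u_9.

u_2 = 4*(-1) = -4
u_3 = 4*(-4) = -16
u_4 = 4*(-16) = -64
u_5 = 4*(-64) = -256
u_6 = 4*(-256) = -1024
u_7 = 4*(-1024) = -4096
u_8 = 4*(-4096) = -16384
u_9 = 4*(-16384) = -65536

-65536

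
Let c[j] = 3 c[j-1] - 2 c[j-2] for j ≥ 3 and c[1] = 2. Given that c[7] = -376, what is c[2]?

-4

Let c[2] = w.
c[3] = -4 + 3w
c[4] = -12 + 7w
c[5] = -28 + 15w
c[6] = -60 + 31w
c[7] = -124 + 63w
So -124 + 63w = -376, giving w = -4.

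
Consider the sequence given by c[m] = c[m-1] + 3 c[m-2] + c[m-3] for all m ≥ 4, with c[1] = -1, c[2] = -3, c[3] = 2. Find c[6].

c[4] = 2 + 3·(-3) + (-1) = -8
c[5] = (-8) + 3·2 + (-3) = -5
c[6] = (-5) + 3·(-8) + 2 = -27

-27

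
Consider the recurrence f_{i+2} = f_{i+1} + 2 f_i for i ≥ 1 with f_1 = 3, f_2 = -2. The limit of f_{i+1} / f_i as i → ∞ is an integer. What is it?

2

The characteristic equation is r^2 - r - 2 = 0, which factors as (r - 2)(r + 1) = 0.
So the roots are 2 and -1. Since |2| > |-1| and the coefficient of 2^i is non-zero, the ratio tends to 2.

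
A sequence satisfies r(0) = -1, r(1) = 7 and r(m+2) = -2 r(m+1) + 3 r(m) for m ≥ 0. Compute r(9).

r(2) = -2(7) + 3(-1) = -17
r(3) = -2(-17) + 3(7) = 55
r(4) = -2(55) + 3(-17) = -161
r(5) = -2(-161) + 3(55) = 487
r(6) = -2(487) + 3(-161) = -1457
r(7) = -2(-1457) + 3(487) = 4375
r(8) = -2(4375) + 3(-1457) = -13121
r(9) = -2(-13121) + 3(4375) = 39367

39367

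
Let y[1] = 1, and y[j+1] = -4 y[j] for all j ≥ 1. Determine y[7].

y[2] = -4·1 = -4
y[3] = -4·(-4) = 16
y[4] = -4·16 = -64
y[5] = -4·(-64) = 256
y[6] = -4·256 = -1024
y[7] = -4·(-1024) = 4096

4096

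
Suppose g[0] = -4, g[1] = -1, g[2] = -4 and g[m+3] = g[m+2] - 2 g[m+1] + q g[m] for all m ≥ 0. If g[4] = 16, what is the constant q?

g[3] = -2 - 4q
g[4] = 6 - 5q
So 6 - 5q = 16, giving q = -2.

-2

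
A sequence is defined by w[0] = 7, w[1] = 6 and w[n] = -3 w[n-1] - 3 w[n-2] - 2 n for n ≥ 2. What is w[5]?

w[2] = -3(6) - 3(7) - 4 = -43
w[3] = -3(-43) - 3(6) - 6 = 105
w[4] = -3(105) - 3(-43) - 8 = -194
w[5] = -3(-194) - 3(105) - 10 = 257

257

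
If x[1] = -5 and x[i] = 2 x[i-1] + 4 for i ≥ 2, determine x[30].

The fixed point is 4/(1 - 2) = -4, so x[i] + 4 = 2(x[i-1] + 4).
Hence x[i] = -1·2^{i-1} - 4.
x[30] = -1·2^{29} - 4 = -1·536870912 - 4 = -536870916.

-536870916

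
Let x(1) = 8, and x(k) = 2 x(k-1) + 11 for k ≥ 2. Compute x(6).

597

x(2) = 2(8) + 11 = 27
x(3) = 2(27) + 11 = 65
x(4) = 2(65) + 11 = 141
x(5) = 2(141) + 11 = 293
x(6) = 2(293) + 11 = 597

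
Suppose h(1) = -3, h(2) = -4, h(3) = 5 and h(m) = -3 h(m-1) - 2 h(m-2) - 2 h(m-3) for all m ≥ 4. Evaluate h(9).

193

h(4) = -3*5 - 2*(-4) - 2*(-3) = -1
h(5) = -3*(-1) - 2*5 - 2*(-4) = 1
h(6) = -3*1 - 2*(-1) - 2*5 = -11
h(7) = -3*(-11) - 2*1 - 2*(-1) = 33
h(8) = -3*33 - 2*(-11) - 2*1 = -79
h(9) = -3*(-79) - 2*33 - 2*(-11) = 193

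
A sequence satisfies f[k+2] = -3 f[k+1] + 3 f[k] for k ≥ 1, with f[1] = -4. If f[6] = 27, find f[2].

-3

Let f[2] = v.
f[3] = -12 - 3v
f[4] = 36 + 12v
f[5] = -144 - 45v
f[6] = 540 + 171v
So 540 + 171v = 27, giving v = -3.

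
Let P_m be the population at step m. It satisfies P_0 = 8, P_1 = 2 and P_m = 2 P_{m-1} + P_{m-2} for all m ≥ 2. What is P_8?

P_2 = 2(2) + 8 = 12
P_3 = 2(12) + 2 = 26
P_4 = 2(26) + 12 = 64
P_5 = 2(64) + 26 = 154
P_6 = 2(154) + 64 = 372
P_7 = 2(372) + 154 = 898
P_8 = 2(898) + 372 = 2168

2168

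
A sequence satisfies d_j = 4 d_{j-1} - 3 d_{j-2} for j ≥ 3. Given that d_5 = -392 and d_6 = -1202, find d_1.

Rearranging, d_{j-2} = (d_j - 4 d_{j-1}) / -3.
d_4 = (-1202 - 4·(-392)) / -3 = 366/-3 = -122
d_3 = (-392 - 4·(-122)) / -3 = 96/-3 = -32
d_2 = (-122 - 4·(-32)) / -3 = 6/-3 = -2
d_1 = (-32 - 4·(-2)) / -3 = -24/-3 = 8

8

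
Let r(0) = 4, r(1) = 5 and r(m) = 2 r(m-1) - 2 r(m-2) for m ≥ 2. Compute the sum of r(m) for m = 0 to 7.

r(2) = 2(5) - 2(4) = 2
r(3) = 2(2) - 2(5) = -6
r(4) = 2(-6) - 2(2) = -16
r(5) = 2(-16) - 2(-6) = -20
r(6) = 2(-20) - 2(-16) = -8
r(7) = 2(-8) - 2(-20) = 24
Sum = 4 + 5 + 2 + (-6) + (-16) + (-20) + (-8) + 24 = -15

-15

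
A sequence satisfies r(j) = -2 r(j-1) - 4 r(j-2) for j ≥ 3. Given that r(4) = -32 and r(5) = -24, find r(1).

Rearranging, r(j-2) = (r(j) + 2 r(j-1)) / -4.
r(3) = (-24 + 2(-32)) / -4 = -88/-4 = 22
r(2) = (-32 + 2(22)) / -4 = 12/-4 = -3
r(1) = (22 + 2(-3)) / -4 = 16/-4 = -4

-4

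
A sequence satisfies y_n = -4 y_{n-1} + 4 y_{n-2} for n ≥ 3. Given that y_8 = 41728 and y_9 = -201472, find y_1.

Rearranging, y_{n-2} = (y_n + 4 y_{n-1}) / 4.
y_7 = (-201472 + 4(41728)) / 4 = -34560/4 = -8640
y_6 = (41728 + 4(-8640)) / 4 = 7168/4 = 1792
y_5 = (-8640 + 4(1792)) / 4 = -1472/4 = -368
y_4 = (1792 + 4(-368)) / 4 = 320/4 = 80
y_3 = (-368 + 4(80)) / 4 = -48/4 = -12
y_2 = (80 + 4(-12)) / 4 = 32/4 = 8
y_1 = (-12 + 4(8)) / 4 = 20/4 = 5

5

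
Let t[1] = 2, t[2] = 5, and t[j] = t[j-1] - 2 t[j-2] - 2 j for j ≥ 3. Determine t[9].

t[3] = 5 - 2·2 - 6 = -5
t[4] = (-5) - 2·5 - 8 = -23
t[5] = (-23) - 2·(-5) - 10 = -23
t[6] = (-23) - 2·(-23) - 12 = 11
t[7] = 11 - 2·(-23) - 14 = 43
t[8] = 43 - 2·11 - 16 = 5
t[9] = 5 - 2·43 - 18 = -99

-99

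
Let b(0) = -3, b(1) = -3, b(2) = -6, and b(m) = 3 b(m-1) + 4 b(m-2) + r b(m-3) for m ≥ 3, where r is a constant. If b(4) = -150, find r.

b(3) = -30 - 3r
b(4) = -114 - 12r
So -114 - 12r = -150, giving r = 3.

3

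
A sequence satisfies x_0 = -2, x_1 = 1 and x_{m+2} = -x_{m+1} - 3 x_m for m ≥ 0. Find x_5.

31

x_2 = -1 - 3(-2) = 5
x_3 = -5 - 3(1) = -8
x_4 = -(-8) - 3(5) = -7
x_5 = -(-7) - 3(-8) = 31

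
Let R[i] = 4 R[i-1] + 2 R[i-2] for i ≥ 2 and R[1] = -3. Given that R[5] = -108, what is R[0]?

6

Let R[0] = y.
R[2] = -12 + 2y
R[3] = -54 + 8y
R[4] = -240 + 36y
R[5] = -1068 + 160y
So -1068 + 160y = -108, giving y = 6.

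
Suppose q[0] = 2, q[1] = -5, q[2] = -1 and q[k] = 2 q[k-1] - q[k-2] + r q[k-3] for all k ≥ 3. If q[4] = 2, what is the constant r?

5

q[3] = 3 + 2r
q[4] = 7 - r
So 7 - r = 2, giving r = 5.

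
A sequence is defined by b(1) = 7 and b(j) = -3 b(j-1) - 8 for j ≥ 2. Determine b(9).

b(2) = -3*7 - 8 = -29
b(3) = -3*(-29) - 8 = 79
b(4) = -3*79 - 8 = -245
b(5) = -3*(-245) - 8 = 727
b(6) = -3*727 - 8 = -2189
b(7) = -3*(-2189) - 8 = 6559
b(8) = -3*6559 - 8 = -19685
b(9) = -3*(-19685) - 8 = 59047

59047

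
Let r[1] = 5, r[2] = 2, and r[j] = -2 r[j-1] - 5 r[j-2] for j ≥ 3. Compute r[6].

r[3] = -2(2) - 5(5) = -29
r[4] = -2(-29) - 5(2) = 48
r[5] = -2(48) - 5(-29) = 49
r[6] = -2(49) - 5(48) = -338

-338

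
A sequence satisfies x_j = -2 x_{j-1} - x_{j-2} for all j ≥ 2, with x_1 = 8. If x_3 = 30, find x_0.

3

Let x_0 = v.
x_2 = -16 - v
x_3 = 24 + 2v
So 24 + 2v = 30, giving v = 3.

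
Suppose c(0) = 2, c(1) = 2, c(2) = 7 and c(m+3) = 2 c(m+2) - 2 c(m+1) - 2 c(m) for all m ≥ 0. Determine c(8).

c(3) = 2*7 - 2*2 - 2*2 = 6
c(4) = 2*6 - 2*7 - 2*2 = -6
c(5) = 2*(-6) - 2*6 - 2*7 = -38
c(6) = 2*(-38) - 2*(-6) - 2*6 = -76
c(7) = 2*(-76) - 2*(-38) - 2*(-6) = -64
c(8) = 2*(-64) - 2*(-76) - 2*(-38) = 100

100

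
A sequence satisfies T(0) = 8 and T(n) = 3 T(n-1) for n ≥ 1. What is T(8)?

T(1) = 3*8 = 24
T(2) = 3*24 = 72
T(3) = 3*72 = 216
T(4) = 3*216 = 648
T(5) = 3*648 = 1944
T(6) = 3*1944 = 5832
T(7) = 3*5832 = 17496
T(8) = 3*17496 = 52488

52488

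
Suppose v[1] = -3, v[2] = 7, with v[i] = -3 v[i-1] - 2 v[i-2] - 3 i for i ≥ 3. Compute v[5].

v[3] = -3*7 - 2*(-3) - 9 = -24
v[4] = -3*(-24) - 2*7 - 12 = 46
v[5] = -3*46 - 2*(-24) - 15 = -105

-105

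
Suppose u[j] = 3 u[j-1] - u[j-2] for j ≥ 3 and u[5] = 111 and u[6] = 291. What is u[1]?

Rearranging, u[j-2] = -(u[j] - 3 u[j-1]).
u[4] = -(291 - 3*111) = 42
u[3] = -(111 - 3*42) = 15
u[2] = -(42 - 3*15) = 3
u[1] = -(15 - 3*3) = -6

-6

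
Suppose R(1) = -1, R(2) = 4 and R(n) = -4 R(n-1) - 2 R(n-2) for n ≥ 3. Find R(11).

R(3) = -4(4) - 2(-1) = -14
R(4) = -4(-14) - 2(4) = 48
R(5) = -4(48) - 2(-14) = -164
R(6) = -4(-164) - 2(48) = 560
R(7) = -4(560) - 2(-164) = -1912
R(8) = -4(-1912) - 2(560) = 6528
R(9) = -4(6528) - 2(-1912) = -22288
R(10) = -4(-22288) - 2(6528) = 76096
R(11) = -4(76096) - 2(-22288) = -259808

-259808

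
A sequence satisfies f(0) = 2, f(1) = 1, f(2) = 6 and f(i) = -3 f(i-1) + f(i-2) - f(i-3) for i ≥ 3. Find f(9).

f(3) = -3·6 + 1 - 2 = -19
f(4) = -3·(-19) + 6 - 1 = 62
f(5) = -3·62 + (-19) - 6 = -211
f(6) = -3·(-211) + 62 - (-19) = 714
f(7) = -3·714 + (-211) - 62 = -2415
f(8) = -3·(-2415) + 714 - (-211) = 8170
f(9) = -3·8170 + (-2415) - 714 = -27639

-27639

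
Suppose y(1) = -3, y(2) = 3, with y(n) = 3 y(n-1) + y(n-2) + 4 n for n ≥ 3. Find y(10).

y(3) = 3(3) + (-3) + 12 = 18
y(4) = 3(18) + 3 + 16 = 73
y(5) = 3(73) + 18 + 20 = 257
y(6) = 3(257) + 73 + 24 = 868
y(7) = 3(868) + 257 + 28 = 2889
y(8) = 3(2889) + 868 + 32 = 9567
y(9) = 3(9567) + 2889 + 36 = 31626
y(10) = 3(31626) + 9567 + 40 = 104485

104485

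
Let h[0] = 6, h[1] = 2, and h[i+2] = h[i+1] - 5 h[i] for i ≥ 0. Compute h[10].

10742

h[2] = 2 - 5*6 = -28
h[3] = (-28) - 5*2 = -38
h[4] = (-38) - 5*(-28) = 102
h[5] = 102 - 5*(-38) = 292
h[6] = 292 - 5*102 = -218
h[7] = (-218) - 5*292 = -1678
h[8] = (-1678) - 5*(-218) = -588
h[9] = (-588) - 5*(-1678) = 7802
h[10] = 7802 - 5*(-588) = 10742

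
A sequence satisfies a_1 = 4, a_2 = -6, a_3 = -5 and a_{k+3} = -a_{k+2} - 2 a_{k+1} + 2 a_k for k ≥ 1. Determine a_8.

a_4 = -(-5) - 2·(-6) + 2·4 = 25
a_5 = -25 - 2·(-5) + 2·(-6) = -27
a_6 = -(-27) - 2·25 + 2·(-5) = -33
a_7 = -(-33) - 2·(-27) + 2·25 = 137
a_8 = -137 - 2·(-33) + 2·(-27) = -125

-125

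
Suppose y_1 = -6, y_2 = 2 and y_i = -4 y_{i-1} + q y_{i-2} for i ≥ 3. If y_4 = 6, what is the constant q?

-1

y_3 = -8 - 6q
y_4 = 32 + 26q
So 32 + 26q = 6, giving q = -1.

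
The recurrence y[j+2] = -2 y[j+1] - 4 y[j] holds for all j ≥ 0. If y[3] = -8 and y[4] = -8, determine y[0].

-1

Rearranging, y[j-2] = (y[j] + 2 y[j-1]) / -4.
y[2] = (-8 + 2(-8)) / -4 = -24/-4 = 6
y[1] = (-8 + 2(6)) / -4 = 4/-4 = -1
y[0] = (6 + 2(-1)) / -4 = 4/-4 = -1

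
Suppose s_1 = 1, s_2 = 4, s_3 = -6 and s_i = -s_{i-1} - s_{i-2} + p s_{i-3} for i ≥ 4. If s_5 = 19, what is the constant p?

5

s_4 = 2 + p
s_5 = 4 + 3p
So 4 + 3p = 19, giving p = 5.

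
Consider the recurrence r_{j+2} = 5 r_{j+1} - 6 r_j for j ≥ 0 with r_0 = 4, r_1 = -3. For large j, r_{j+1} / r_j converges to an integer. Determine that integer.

3

The characteristic equation is r^2 - 5r + 6 = 0, which factors as (r - 3)(r - 2) = 0.
So the roots are 3 and 2. Since |3| > |2| and the coefficient of 3^j is non-zero, the ratio tends to 3.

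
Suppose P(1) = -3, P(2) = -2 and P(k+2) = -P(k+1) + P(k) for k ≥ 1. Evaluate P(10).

-5

P(3) = -(-2) + (-3) = -1
P(4) = -(-1) + (-2) = -1
P(5) = -(-1) + (-1) = 0
P(6) = -0 + (-1) = -1
P(7) = -(-1) + 0 = 1
P(8) = -1 + (-1) = -2
P(9) = -(-2) + 1 = 3
P(10) = -3 + (-2) = -5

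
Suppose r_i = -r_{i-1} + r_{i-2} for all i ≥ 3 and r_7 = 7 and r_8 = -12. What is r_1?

Rearranging, r_{i-2} = r_i + r_{i-1}.
r_6 = -12 + 7 = -5
r_5 = 7 + (-5) = 2
r_4 = -5 + 2 = -3
r_3 = 2 + (-3) = -1
r_2 = -3 + (-1) = -4
r_1 = -1 + (-4) = -5

-5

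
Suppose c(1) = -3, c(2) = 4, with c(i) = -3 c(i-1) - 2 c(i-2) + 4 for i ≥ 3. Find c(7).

18

c(3) = -3*4 - 2*(-3) + 4 = -2
c(4) = -3*(-2) - 2*4 + 4 = 2
c(5) = -3*2 - 2*(-2) + 4 = 2
c(6) = -3*2 - 2*2 + 4 = -6
c(7) = -3*(-6) - 2*2 + 4 = 18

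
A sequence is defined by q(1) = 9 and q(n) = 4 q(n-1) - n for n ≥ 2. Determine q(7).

33681

q(2) = 4·9 - 2 = 34
q(3) = 4·34 - 3 = 133
q(4) = 4·133 - 4 = 528
q(5) = 4·528 - 5 = 2107
q(6) = 4·2107 - 6 = 8422
q(7) = 4·8422 - 7 = 33681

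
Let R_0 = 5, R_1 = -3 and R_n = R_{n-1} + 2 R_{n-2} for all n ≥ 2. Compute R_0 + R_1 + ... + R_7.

170

R_2 = (-3) + 2*5 = 7
R_3 = 7 + 2*(-3) = 1
R_4 = 1 + 2*7 = 15
R_5 = 15 + 2*1 = 17
R_6 = 17 + 2*15 = 47
R_7 = 47 + 2*17 = 81
Sum = 5 + (-3) + 7 + 1 + 15 + 17 + 47 + 81 = 170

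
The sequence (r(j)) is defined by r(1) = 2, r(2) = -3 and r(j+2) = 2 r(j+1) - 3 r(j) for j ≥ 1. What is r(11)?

r(3) = 2*(-3) - 3*2 = -12
r(4) = 2*(-12) - 3*(-3) = -15
r(5) = 2*(-15) - 3*(-12) = 6
r(6) = 2*6 - 3*(-15) = 57
r(7) = 2*57 - 3*6 = 96
r(8) = 2*96 - 3*57 = 21
r(9) = 2*21 - 3*96 = -246
r(10) = 2*(-246) - 3*21 = -555
r(11) = 2*(-555) - 3*(-246) = -372

-372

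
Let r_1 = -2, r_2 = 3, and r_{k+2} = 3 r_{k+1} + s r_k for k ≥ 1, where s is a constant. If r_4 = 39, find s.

-4

r_3 = 9 - 2s
r_4 = 27 - 3s
So 27 - 3s = 39, giving s = -4.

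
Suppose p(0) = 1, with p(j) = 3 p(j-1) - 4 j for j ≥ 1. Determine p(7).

-4357

p(1) = 3(1) - 4 = -1
p(2) = 3(-1) - 8 = -11
p(3) = 3(-11) - 12 = -45
p(4) = 3(-45) - 16 = -151
p(5) = 3(-151) - 20 = -473
p(6) = 3(-473) - 24 = -1443
p(7) = 3(-1443) - 28 = -4357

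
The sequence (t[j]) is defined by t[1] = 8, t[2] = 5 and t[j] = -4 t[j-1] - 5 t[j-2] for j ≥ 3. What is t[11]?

63540

t[3] = -4·5 - 5·8 = -60
t[4] = -4·(-60) - 5·5 = 215
t[5] = -4·215 - 5·(-60) = -560
t[6] = -4·(-560) - 5·215 = 1165
t[7] = -4·1165 - 5·(-560) = -1860
t[8] = -4·(-1860) - 5·1165 = 1615
t[9] = -4·1615 - 5·(-1860) = 2840
t[10] = -4·2840 - 5·1615 = -19435
t[11] = -4·(-19435) - 5·2840 = 63540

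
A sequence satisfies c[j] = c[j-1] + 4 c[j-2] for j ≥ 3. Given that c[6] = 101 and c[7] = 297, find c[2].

1

Rearranging, c[j-2] = (c[j] - c[j-1]) / 4.
c[5] = (297 - 101) / 4 = 196/4 = 49
c[4] = (101 - 49) / 4 = 52/4 = 13
c[3] = (49 - 13) / 4 = 36/4 = 9
c[2] = (13 - 9) / 4 = 4/4 = 1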